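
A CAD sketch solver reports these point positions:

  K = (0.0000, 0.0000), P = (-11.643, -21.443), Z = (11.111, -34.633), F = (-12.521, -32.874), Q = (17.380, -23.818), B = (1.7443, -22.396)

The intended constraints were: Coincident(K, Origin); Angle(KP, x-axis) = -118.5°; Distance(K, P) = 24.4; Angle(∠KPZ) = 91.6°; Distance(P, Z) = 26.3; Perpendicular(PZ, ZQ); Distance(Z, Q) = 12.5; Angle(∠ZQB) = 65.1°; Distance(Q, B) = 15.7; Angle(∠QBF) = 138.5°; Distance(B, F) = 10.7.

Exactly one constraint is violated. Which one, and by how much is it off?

Distance(B, F) = 10.7 — off by 7.00.

K = (0.00, 0.00) ✓; KP at -118.5° ✓; |KP| = 24.40 ✓; ∠KPZ = 91.60° ✓; |PZ| = 26.30 ✓; ∠(PZ, ZQ) = 90.00° ✓; |ZQ| = 12.50 ✓; ∠ZQB = 65.10° ✓; |QB| = 15.70 ✓; ∠QBF = 138.5° ✓; |BF| = 17.70 ✗.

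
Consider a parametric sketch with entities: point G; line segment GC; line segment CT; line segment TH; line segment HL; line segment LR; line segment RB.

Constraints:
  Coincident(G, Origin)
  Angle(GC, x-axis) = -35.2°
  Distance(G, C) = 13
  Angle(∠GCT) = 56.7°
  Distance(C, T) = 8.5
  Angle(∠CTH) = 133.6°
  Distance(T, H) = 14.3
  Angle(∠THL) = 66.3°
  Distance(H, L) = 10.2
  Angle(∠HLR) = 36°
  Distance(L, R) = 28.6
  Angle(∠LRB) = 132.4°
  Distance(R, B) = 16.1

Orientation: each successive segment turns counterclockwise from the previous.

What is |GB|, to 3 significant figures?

40.7

G is at the origin; GC runs at -35.2° with length 13.0, so C = (10.6, -7.49). ∠GCT = 56.7° gives CT at 88.1° from the x-axis; with |CT| = 8.5, T = (10.9, 1.00). ∠CTH = 133.6° gives TH at 134° from the x-axis; with |TH| = 14.3, H = (0.882, 11.2). ∠THL = 66.3° gives HL at -112° from the x-axis; with |HL| = 10.2, L = (-2.91, 1.73). ∠HLR = 36.0° gives LR at 32.2° from the x-axis; with |LR| = 28.6, R = (21.3, 17.0). ∠LRB = 132.4° gives RB at 79.8° from the x-axis; with |RB| = 16.1, B = (24.1, 32.8). Then |GB| = |B − G| = 40.7.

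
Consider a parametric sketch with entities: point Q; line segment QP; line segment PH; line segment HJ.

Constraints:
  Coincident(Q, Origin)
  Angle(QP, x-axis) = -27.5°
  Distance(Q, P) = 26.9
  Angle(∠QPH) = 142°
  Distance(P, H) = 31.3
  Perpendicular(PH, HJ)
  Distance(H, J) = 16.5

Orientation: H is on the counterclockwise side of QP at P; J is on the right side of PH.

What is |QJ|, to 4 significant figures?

62.04

Q is at the origin; QP runs at -27.5° with length 26.9, so P = 26.9·(cos -27.5°, sin -27.5°) = (23.86, -12.42). ∠QPH = 142.0°, so PH runs at -27.5° + (180° − 142.0°) = 10.50° from the x-axis; with |PH| = 31.3, H = P + 31.3·(cos 10.50°, sin 10.50°) = (54.64, -6.717). PH ⟂ HJ; with |HJ| = 16.5 on the right of PH, J = H + 16.5·(0.1822, -0.9833) = (57.64, -22.94). Then |QJ| = |J − Q| = 62.04.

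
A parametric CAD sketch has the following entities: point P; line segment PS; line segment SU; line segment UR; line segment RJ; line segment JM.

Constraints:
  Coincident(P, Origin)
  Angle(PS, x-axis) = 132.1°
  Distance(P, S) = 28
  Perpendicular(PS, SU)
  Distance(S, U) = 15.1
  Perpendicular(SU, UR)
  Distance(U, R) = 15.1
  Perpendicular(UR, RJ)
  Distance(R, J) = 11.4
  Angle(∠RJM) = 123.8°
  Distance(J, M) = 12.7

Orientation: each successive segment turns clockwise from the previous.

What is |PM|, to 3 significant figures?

23.7

P is at the origin; PS runs at 132.1° with length 28.0, so S = (-18.8, 20.8). PS ⟂ SU, so SU runs at 42.1°; with |SU| = 15.1, U = (-7.57, 30.9). SU is perpendicular to UR, so UR runs at -47.9°; with |UR| = 15.1, R = (2.56, 19.7). UR ⟂ RJ, so RJ runs at -138°; with |RJ| = 11.4, J = (-5.90, 12.1). ∠RJM = 123.8° gives JM at 166° from the x-axis; with |JM| = 12.7, M = (-18.2, 15.1). Then |PM| = |M − P| = 23.7.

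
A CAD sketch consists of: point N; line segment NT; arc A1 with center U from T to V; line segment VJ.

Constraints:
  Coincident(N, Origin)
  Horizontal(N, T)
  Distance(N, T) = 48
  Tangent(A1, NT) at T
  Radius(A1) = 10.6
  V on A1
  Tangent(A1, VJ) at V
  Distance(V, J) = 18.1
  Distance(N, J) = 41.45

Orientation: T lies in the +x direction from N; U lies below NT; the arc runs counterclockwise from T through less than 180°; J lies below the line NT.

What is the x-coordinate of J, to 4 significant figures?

32.92

N is at the origin; NT is horizontal with |NT| = 48.0 and T on the +x side, so T = (48.00, 0.000). Tangency of A1 to NT means the radius UT is perpendicular to NT, so U = T + (0, -10.6) = (48.00, -10.60). Since UV ⟂ VJ (tangency), |UJ| = √(10.6² + 18.1²) = 20.98 regardless of where V sits on A1. So J lies on both circle(N, 41.45) and circle(U, 20.98); the below-NT intersection is J = (32.92, -25.18). V is the foot of the tangent from J: V = (37.79, -7.750).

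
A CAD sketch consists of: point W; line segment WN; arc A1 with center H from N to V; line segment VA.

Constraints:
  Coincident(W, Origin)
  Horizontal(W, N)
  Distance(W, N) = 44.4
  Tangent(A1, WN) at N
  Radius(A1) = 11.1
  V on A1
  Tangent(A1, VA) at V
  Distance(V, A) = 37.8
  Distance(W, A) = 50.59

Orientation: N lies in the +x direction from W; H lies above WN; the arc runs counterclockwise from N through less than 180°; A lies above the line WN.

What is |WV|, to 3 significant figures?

55.3

W is at the origin; W and N share the same y with |WN| = 44.4 and N on the +x side, so N = (44.4, 0.00). A1 meets WN tangentially, so HN is at right angles to WN, so H = N + (0, 11.1) = (44.4, 11.1). Since HV ⟂ VA (tangency), |HA| = √(11.1² + 37.8²) = 39.4 regardless of where V sits on A1. So A lies on both circle(W, 50.59) and circle(H, 39.4); the above-WN intersection is A = (23.8, 44.7). V is the foot of the tangent from A: V = (51.8, 19.3).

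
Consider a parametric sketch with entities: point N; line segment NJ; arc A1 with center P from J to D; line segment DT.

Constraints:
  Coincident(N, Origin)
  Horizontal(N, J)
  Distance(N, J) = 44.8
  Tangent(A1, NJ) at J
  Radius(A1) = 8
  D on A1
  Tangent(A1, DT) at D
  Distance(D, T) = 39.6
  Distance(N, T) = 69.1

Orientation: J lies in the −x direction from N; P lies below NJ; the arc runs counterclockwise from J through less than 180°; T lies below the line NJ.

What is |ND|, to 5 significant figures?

53.477

N is at the origin; NJ is horizontal with |NJ| = 44.8 and J on the −x side, so J = (-44.800, 0.0000). Since A1 is tangent to NJ there, PJ ⟂ NJ, so P = J + (0, -8) = (-44.800, -8.0000). Since PD ⟂ DT (tangency), |PT| = √(8.0² + 39.6²) = 40.400 regardless of where D sits on A1. So T lies on both circle(N, 69.1) and circle(P, 40.400); the below-NJ intersection is T = (-49.597, -48.114). D is the foot of the tangent from T: D = (-52.774, -8.6419).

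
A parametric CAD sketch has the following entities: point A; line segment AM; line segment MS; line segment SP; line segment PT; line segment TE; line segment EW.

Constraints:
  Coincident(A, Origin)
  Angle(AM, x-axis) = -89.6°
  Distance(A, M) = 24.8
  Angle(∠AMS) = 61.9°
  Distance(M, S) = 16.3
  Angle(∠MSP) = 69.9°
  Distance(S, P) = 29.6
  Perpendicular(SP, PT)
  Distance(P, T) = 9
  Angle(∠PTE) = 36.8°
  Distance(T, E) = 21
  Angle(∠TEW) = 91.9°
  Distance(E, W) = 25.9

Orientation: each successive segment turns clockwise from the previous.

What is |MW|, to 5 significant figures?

50.461

∠PTE = 36.8° gives TE at 169.00° from the x-axis; with |TE| = 21.0, E = (-6.8997, 0.00020668). ∠TEW = 91.9° gives EW at 80.900° from the x-axis; with |EW| = 25.9, W = (-2.8034, 25.574). Then |MW| = |W − M| = 50.461.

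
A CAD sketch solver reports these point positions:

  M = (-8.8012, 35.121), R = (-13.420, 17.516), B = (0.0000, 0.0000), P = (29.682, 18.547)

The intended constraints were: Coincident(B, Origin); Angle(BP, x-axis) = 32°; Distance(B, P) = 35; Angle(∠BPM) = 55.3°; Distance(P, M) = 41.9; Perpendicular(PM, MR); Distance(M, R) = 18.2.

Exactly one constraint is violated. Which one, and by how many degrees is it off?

Perpendicular(PM, MR) — off by 8.60°.

B = (0.00, 0.00) ✓; BP at 32.00° ✓; |BP| = 35.00 ✓; ∠BPM = 55.30° ✓; |PM| = 41.90 ✓; ∠(PM, MR) = 98.60° ✗; |MR| = 18.20 ✓.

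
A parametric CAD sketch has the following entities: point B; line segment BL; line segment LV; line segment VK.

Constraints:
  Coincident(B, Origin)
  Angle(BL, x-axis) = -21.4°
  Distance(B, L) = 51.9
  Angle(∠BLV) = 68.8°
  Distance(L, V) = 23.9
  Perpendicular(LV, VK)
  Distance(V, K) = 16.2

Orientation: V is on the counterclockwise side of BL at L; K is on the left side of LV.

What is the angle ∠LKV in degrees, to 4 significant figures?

55.87°

∠BLV = 68.8°, so LV runs at -21.4° + (180° − 68.8°) = 89.80° from the x-axis; with |LV| = 23.9, V = L + 23.9·(cos 89.80°, sin 89.80°) = (48.41, 4.963). The perpendicularity gives VK at right angles to LV; with |VK| = 16.2 on the left of LV, K = V + 16.2·(-1.000, 0.003491) = (32.21, 5.019). Then cos ∠LKV = KL·KV / (|KL||KV|), giving 55.87°.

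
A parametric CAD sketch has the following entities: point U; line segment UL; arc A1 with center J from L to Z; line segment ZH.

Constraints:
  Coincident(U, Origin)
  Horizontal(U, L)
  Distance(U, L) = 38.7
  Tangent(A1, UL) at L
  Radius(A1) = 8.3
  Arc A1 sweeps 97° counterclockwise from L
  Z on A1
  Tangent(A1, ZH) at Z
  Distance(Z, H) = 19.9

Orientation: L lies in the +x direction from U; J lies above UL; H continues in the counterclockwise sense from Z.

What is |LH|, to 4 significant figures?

29.64

U is at the origin; U and L share the same y with |UL| = 38.7 and L on the +x side, so L = (38.70, 0.000). A1 meets UL tangentially, so JL is at right angles to UL, so J = L + (0, 8.3) = (38.70, 8.300). On A1, L sits at bearing -90° from J; a 97° counterclockwise sweep puts Z at bearing 7°, so Z = J + 8.3·(cos 7°, sin 7°) = (46.94, 9.312). Since A1 is tangent to ZH there, JZ ⟂ ZH, so ZH runs along (−sin 7°, cos 7°); with |ZH| = 19.9, H = (44.51, 29.06). Then |LH| = |H − L| = 29.64.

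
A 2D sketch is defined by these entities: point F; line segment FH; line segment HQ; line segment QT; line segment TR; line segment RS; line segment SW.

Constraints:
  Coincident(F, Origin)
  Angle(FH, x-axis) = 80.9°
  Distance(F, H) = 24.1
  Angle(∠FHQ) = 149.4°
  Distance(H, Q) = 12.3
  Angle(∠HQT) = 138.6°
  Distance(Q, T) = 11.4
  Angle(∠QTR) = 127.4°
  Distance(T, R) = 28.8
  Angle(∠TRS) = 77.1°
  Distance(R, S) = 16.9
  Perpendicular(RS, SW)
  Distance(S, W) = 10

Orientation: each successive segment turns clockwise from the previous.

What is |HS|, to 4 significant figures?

31.47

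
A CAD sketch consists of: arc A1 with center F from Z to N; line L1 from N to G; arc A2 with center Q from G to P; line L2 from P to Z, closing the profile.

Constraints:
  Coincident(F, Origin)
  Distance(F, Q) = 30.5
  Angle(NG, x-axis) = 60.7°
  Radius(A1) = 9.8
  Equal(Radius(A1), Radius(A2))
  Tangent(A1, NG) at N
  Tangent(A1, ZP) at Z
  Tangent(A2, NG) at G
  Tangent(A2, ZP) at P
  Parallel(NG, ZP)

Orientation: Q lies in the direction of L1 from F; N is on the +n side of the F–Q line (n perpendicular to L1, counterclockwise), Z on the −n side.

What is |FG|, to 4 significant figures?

32.04

The slot axis is L1's direction at 60.7°, so u = (cos 60.7°, sin 60.7°) = (0.4894, 0.8721) and n = (−sin 60.7°, cos 60.7°) = (-0.8721, 0.4894). F is at the origin and Q lies 30.5 along u from F, so Q = 30.5·u = (14.93, 26.60). Tangency of A1 to both parallel lines with radius 9.8 puts N and Z at F ± 9.8·n: N = (-8.546, 4.796), Z = (8.546, -4.796). Equal radii place G and P the same way about Q: G = Q + 9.8·n = (6.380, 31.39), P = Q − 9.8·n = (23.47, 21.80). Then |FG| = |G − F| = 32.04.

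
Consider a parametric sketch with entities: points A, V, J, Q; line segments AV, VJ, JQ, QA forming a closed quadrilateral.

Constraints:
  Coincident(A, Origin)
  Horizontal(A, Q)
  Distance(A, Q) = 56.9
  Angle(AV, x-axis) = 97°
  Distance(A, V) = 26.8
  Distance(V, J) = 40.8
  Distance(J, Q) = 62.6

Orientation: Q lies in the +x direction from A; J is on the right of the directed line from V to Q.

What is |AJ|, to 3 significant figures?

14.8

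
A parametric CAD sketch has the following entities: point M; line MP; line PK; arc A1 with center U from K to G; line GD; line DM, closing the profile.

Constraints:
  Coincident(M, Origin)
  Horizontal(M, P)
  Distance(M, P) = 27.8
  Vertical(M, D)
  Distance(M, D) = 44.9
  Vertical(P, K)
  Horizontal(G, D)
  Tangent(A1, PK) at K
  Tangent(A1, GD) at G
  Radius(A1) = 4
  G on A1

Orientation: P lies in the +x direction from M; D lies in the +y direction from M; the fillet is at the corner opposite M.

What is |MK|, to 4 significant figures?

49.45

M is at the origin; M and P share the same y with |MP| = 27.8 and P on the +x side, so P = (27.80, 0.000). MD is vertical with |MD| = 44.9 and D on the +y side, so D = (0.000, 44.90). The virtual corner opposite M is at (27.80, 44.90). A1 meets PK tangentially, so UK is at right angles to PK and since A1 is tangent to GD there, UG ⟂ GD, with radius 4.0, so the center U sits 4.0 in from both sides at U = (23.80, 40.90). That places the tangent points at K = (27.80, 40.90) on PK and G = (23.80, 44.90) on GD. Then |MK| = |K − M| = 49.45.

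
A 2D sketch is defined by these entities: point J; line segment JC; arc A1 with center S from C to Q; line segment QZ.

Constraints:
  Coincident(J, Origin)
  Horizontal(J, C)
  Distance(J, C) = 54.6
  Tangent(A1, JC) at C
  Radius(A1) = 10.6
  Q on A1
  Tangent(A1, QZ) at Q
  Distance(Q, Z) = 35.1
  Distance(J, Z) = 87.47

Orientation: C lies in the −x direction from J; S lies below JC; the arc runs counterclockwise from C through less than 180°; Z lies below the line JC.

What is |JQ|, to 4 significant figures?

64.57

Checks: |SQ| = 10.60 ✓; ∠(SQ, QZ) = 90.00° ✓; |QZ| = 35.10 ✓; |JZ| = 87.47 ✓.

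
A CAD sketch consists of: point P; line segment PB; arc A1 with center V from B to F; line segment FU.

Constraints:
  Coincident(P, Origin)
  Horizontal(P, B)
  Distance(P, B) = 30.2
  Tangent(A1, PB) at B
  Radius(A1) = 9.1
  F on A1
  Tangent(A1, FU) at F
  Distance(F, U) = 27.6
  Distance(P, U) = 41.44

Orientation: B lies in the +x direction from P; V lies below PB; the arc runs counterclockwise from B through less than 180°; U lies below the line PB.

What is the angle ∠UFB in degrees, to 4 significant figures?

136.2°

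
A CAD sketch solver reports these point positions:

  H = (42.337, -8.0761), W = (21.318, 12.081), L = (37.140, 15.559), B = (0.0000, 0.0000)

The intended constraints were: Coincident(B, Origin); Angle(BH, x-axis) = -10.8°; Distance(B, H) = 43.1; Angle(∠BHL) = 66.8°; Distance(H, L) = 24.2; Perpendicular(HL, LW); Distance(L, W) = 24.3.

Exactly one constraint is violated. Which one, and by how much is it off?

Distance(L, W) = 24.3 — off by 8.10.

B = (0.00, 0.00) ✓; BH at -10.80° ✓; |BH| = 43.10 ✓; ∠BHL = 66.80° ✓; |HL| = 24.20 ✓; ∠(HL, LW) = 90.00° ✓; |LW| = 16.20 ✗.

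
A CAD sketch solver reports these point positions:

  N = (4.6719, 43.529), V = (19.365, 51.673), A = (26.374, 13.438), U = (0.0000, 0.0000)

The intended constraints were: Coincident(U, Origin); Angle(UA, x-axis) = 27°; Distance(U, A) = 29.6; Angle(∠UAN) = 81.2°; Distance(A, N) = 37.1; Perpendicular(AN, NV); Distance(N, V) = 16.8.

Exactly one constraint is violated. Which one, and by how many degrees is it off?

Perpendicular(AN, NV) — off by 6.80°.

U = (0.00, 0.00) ✓; UA at 27.00° ✓; |UA| = 29.60 ✓; ∠UAN = 81.20° ✓; |AN| = 37.10 ✓; ∠(AN, NV) = 96.80° ✗; |NV| = 16.80 ✓.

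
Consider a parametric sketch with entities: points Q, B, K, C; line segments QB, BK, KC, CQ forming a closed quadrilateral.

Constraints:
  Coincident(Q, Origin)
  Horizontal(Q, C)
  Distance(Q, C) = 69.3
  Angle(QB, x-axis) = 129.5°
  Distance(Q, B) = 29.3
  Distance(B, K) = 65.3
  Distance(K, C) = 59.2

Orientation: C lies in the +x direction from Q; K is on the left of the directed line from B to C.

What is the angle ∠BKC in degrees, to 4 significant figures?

93.52°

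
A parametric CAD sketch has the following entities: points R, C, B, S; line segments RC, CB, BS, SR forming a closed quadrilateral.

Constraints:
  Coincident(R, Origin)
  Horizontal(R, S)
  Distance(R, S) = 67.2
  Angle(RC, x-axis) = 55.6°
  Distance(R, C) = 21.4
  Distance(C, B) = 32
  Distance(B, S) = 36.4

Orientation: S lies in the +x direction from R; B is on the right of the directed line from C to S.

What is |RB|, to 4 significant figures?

32.54

Checks: |CB| = 32.00 ✓; |BS| = 36.40 ✓.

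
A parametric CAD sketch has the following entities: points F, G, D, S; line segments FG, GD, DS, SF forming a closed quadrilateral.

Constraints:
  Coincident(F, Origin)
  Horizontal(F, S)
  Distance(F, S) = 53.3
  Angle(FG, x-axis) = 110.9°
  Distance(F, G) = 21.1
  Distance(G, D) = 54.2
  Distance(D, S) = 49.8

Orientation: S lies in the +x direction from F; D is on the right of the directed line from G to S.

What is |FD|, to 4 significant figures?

33.12

Checks: |FS| = 53.30 ✓; |FG| = 21.10 ✓; |GD| = 54.20 ✓; |DS| = 49.80 ✓.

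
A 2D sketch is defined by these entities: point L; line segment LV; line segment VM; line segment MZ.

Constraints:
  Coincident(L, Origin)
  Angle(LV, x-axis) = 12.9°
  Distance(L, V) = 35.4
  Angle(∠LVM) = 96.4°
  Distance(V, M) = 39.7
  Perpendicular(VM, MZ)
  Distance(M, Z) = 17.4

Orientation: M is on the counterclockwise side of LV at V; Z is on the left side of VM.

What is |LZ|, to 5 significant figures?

47.128

∠LVM = 96.4°, so VM runs at 12.9° + (180° − 96.4°) = 96.500° from the x-axis; with |VM| = 39.7, M = V + 39.7·(cos 96.500°, sin 96.500°) = (30.012, 47.348). VM ⟂ MZ; with |MZ| = 17.4 on the left of VM, Z = M + 17.4·(-0.99357, -0.11320) = (12.724, 45.378). Then |LZ| = |Z − L| = 47.128.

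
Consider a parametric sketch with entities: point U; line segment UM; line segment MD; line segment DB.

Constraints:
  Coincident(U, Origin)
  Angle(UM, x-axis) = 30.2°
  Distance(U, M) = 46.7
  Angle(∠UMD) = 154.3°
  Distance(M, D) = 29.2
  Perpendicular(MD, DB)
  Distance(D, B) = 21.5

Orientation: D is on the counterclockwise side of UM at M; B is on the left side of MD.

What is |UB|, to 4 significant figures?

71.29

U is at the origin; UM runs at 30.2° with length 46.7, so M = 46.7·(cos 30.2°, sin 30.2°) = (40.36, 23.49). ∠UMD = 154.3°, so MD runs at 30.2° + (180° − 154.3°) = 55.90° from the x-axis; with |MD| = 29.2, D = M + 29.2·(cos 55.90°, sin 55.90°) = (56.73, 47.67). The perpendicularity gives DB at right angles to MD; with |DB| = 21.5 on the left of MD, B = D + 21.5·(-0.8281, 0.5606) = (38.93, 59.72). Then |UB| = |B − U| = 71.29.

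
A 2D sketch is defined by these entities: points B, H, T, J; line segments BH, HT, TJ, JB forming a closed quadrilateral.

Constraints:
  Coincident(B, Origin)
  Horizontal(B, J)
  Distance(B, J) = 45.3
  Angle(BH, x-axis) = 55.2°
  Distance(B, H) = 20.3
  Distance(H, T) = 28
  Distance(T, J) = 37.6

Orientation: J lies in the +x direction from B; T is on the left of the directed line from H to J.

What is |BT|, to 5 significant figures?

47.979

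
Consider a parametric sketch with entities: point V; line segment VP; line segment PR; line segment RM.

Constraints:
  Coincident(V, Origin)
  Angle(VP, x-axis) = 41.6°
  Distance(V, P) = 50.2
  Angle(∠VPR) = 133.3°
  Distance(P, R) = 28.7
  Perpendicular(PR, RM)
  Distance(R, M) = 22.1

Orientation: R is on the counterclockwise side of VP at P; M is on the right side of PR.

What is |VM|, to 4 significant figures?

86.16

∠VPR = 133.3°, so PR runs at 41.6° + (180° − 133.3°) = 88.30° from the x-axis; with |PR| = 28.7, R = P + 28.7·(cos 88.30°, sin 88.30°) = (38.39, 62.02). PR ⟂ RM; with |RM| = 22.1 on the right of PR, M = R + 22.1·(0.9996, -0.02967) = (60.48, 61.36). Then |VM| = |M − V| = 86.16.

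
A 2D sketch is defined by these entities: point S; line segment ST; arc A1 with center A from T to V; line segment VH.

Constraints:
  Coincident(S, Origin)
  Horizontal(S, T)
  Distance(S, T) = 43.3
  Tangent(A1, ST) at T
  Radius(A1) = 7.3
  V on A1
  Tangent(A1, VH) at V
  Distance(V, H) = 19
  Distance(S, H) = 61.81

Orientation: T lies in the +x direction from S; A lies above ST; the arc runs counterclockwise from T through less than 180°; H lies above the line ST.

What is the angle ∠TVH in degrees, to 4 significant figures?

147.6°

S is at the origin; ST is horizontal with |ST| = 43.3 and T on the +x side, so T = (43.30, 0.000). Tangency of A1 to ST means the radius AT is perpendicular to ST, so A = T + (0, 7.3) = (43.30, 7.300). Since AV ⟂ VH (tangency), |AH| = √(7.3² + 19.0²) = 20.35 regardless of where V sits on A1. So H lies on both circle(S, 61.81) and circle(A, 20.35); the above-ST intersection is H = (57.99, 21.39). V is the foot of the tangent from H: V = (49.91, 4.193).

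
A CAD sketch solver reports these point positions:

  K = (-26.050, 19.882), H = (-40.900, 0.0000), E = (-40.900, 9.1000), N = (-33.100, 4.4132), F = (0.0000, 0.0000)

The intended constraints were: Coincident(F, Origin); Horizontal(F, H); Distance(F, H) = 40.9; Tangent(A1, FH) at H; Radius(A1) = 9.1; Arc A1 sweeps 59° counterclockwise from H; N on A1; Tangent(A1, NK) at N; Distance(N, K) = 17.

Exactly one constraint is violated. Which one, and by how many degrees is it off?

Tangent(A1, NK) at N — off by 6.50°.

F = (0.00, 0.00) ✓; F.y = 0.00, H.y = 0.00 ✓; |FH| = 40.90 ✓; ∠(EH, HF) = 90.00° ✓; |EH| = 9.100 ✓; bearing(E→N) − bearing(E→H) = 59.00° ✓; |EN| = 9.100 ✓; ∠(EN, NK) = 83.50° ✗; |NK| = 17.00 ✓.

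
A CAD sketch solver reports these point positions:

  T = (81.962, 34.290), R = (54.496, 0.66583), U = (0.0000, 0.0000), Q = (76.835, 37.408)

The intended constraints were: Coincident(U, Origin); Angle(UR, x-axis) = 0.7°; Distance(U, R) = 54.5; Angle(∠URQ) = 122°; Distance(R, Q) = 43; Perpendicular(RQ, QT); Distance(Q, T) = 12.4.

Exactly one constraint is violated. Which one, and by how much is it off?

Distance(Q, T) = 12.4 — off by 6.40.

U = (0.00, 0.00) ✓; UR at 0.7000° ✓; |UR| = 54.50 ✓; ∠URQ = 122.0° ✓; |RQ| = 43.00 ✓; ∠(RQ, QT) = 90.01° ✓; |QT| = 6.001 ✗.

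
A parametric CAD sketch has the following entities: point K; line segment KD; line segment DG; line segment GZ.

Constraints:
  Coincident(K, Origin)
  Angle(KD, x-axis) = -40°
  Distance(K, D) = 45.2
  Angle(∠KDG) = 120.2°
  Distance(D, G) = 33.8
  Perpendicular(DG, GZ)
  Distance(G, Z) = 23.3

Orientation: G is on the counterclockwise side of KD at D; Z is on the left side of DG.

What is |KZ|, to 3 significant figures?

58.7

∠KDG = 120.2°, so DG runs at -40.0° + (180° − 120.2°) = 19.8° from the x-axis; with |DG| = 33.8, G = D + 33.8·(cos 19.8°, sin 19.8°) = (66.4, -17.6). The perpendicularity gives GZ at right angles to DG; with |GZ| = 23.3 on the left of DG, Z = G + 23.3·(-0.339, 0.941) = (58.5, 4.32). Then |KZ| = |Z − K| = 58.7.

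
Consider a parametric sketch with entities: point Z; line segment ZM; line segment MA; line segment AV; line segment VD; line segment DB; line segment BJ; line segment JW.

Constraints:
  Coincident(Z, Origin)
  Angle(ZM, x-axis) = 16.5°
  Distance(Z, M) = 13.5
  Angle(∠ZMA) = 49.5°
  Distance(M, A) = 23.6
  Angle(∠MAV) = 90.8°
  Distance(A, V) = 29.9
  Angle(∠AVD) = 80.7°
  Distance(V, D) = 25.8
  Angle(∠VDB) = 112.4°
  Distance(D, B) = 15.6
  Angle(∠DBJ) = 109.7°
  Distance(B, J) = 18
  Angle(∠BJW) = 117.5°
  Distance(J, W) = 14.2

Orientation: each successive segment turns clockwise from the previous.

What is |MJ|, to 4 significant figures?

9.795

Z is at the origin; ZM runs at 16.5° with length 13.5, so M = (12.94, 3.834). ∠ZMA = 49.5° gives MA at -114.0° from the x-axis; with |MA| = 23.6, A = (3.345, -17.73). ∠MAV = 90.8° gives AV at 156.8° from the x-axis; with |AV| = 29.9, V = (-24.14, -5.947). ∠AVD = 80.7° gives VD at 57.50° from the x-axis; with |VD| = 25.8, D = (-10.27, 15.81). ∠VDB = 112.4° gives DB at -10.10° from the x-axis; with |DB| = 15.6, B = (5.084, 13.08). ∠DBJ = 109.7° gives BJ at -80.40° from the x-axis; with |BJ| = 18.0, J = (8.085, -4.671). Then |MJ| = |J − M| = 9.795.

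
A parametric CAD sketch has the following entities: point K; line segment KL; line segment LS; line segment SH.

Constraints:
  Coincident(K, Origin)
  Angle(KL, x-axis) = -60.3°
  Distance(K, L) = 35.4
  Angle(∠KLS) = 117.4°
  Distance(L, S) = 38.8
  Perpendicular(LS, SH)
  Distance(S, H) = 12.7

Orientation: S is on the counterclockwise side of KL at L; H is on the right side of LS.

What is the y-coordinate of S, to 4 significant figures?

-29.19

K is at the origin; KL runs at -60.3° with length 35.4, so L = 35.4·(cos -60.3°, sin -60.3°) = (17.54, -30.75). ∠KLS = 117.4°, so LS runs at -60.3° + (180° − 117.4°) = 2.300° from the x-axis; with |LS| = 38.8, S = L + 38.8·(cos 2.300°, sin 2.300°) = (56.31, -29.19). So S.y = -29.19.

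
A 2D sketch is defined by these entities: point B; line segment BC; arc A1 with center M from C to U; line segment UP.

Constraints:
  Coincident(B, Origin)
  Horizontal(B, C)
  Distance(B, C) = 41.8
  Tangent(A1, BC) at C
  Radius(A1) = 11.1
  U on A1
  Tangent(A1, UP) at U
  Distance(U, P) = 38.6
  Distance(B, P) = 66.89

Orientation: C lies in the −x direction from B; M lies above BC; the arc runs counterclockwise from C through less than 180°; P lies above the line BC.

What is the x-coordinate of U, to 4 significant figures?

-31.23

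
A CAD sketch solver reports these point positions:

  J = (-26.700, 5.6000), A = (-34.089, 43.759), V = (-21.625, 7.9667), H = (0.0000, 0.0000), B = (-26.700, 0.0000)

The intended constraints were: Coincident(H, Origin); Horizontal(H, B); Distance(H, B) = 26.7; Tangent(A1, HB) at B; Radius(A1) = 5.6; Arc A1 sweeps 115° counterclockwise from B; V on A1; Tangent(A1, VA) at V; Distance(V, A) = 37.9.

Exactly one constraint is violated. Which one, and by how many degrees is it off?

Tangent(A1, VA) at V — off by 5.80°.

H = (0.00, 0.00) ✓; H.y = 0.00, B.y = 0.00 ✓; |HB| = 26.70 ✓; ∠(JB, BH) = 90.00° ✓; |JB| = 5.600 ✓; bearing(J→V) − bearing(J→B) = 115.0° ✓; |JV| = 5.600 ✓; ∠(JV, VA) = 95.80° ✗; |VA| = 37.90 ✓.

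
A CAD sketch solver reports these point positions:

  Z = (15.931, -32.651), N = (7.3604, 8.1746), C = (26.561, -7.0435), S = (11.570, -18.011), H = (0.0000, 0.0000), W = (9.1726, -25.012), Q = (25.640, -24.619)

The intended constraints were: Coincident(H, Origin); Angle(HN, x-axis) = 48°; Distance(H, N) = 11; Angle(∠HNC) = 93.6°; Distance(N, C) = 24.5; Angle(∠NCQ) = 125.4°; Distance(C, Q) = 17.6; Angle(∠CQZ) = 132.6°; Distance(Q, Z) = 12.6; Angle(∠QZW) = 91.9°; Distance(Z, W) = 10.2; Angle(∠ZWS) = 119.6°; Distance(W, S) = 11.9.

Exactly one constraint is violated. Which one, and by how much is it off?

Distance(W, S) = 11.9 — off by 4.50.

H = (0.00, 0.00) ✓; HN at 48.00° ✓; |HN| = 11.00 ✓; ∠HNC = 93.60° ✓; |NC| = 24.50 ✓; ∠NCQ = 125.4° ✓; |CQ| = 17.60 ✓; ∠CQZ = 132.6° ✓; |QZ| = 12.60 ✓; ∠QZW = 91.90° ✓; |ZW| = 10.20 ✓; ∠ZWS = 119.6° ✓; |WS| = 7.400 ✗.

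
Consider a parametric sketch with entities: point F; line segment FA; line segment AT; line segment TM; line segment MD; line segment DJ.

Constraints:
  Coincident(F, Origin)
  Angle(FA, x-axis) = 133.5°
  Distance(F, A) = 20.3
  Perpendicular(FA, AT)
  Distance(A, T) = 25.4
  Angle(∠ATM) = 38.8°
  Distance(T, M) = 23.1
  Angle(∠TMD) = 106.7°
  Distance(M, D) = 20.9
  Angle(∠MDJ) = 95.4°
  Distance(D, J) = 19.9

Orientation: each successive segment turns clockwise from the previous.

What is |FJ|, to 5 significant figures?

35.052

F is at the origin; FA runs at 133.5° with length 20.3, so A = (-13.974, 14.725). The perpendicularity gives AT at right angles to FA, so AT runs at 43.500°; with |AT| = 25.4, T = (4.4509, 32.209). ∠ATM = 38.8° gives TM at -97.700° from the x-axis; with |TM| = 23.1, M = (1.3558, 9.3176). ∠TMD = 106.7° gives MD at -171.00° from the x-axis; with |MD| = 20.9, D = (-19.287, 6.0481). ∠MDJ = 95.4° gives DJ at 104.40° from the x-axis; with |DJ| = 19.9, J = (-24.236, 25.323). Then |FJ| = |J − F| = 35.052.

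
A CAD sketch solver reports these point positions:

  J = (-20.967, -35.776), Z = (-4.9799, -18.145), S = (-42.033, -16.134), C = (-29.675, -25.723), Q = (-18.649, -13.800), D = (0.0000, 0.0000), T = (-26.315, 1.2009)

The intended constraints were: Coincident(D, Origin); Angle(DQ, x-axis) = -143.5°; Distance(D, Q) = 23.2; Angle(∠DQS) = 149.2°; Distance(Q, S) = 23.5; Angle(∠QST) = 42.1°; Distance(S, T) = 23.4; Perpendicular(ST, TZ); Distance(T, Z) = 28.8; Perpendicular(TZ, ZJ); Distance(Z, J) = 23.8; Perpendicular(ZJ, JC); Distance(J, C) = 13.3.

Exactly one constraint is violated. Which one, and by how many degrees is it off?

Perpendicular(ZJ, JC) — off by 6.90°.

D = (0.00, 0.00) ✓; DQ at -143.5° ✓; |DQ| = 23.20 ✓; ∠DQS = 149.2° ✓; |QS| = 23.50 ✓; ∠QST = 42.10° ✓; |ST| = 23.40 ✓; ∠(ST, TZ) = 90.00° ✓; |TZ| = 28.80 ✓; ∠(TZ, ZJ) = 90.00° ✓; |ZJ| = 23.80 ✓; ∠(ZJ, JC) = 96.90° ✗; |JC| = 13.30 ✓.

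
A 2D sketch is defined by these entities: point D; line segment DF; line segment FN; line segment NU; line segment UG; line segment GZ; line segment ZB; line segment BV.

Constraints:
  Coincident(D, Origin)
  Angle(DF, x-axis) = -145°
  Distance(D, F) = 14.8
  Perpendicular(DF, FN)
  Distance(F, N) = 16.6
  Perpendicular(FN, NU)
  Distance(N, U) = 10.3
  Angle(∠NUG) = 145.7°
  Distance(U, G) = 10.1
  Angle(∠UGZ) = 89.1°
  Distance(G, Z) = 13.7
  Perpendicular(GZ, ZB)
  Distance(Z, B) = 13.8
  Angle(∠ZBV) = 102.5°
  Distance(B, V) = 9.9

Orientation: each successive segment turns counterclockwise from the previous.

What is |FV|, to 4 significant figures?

17.12

D is at the origin; DF runs at -145.0° with length 14.8, so F = (-12.12, -8.489). DF ⟂ FN, so FN runs at -55.00°; with |FN| = 16.6, N = (-2.602, -22.09). FN ⟂ NU, so NU runs at 35.00°; with |NU| = 10.3, U = (5.835, -16.18). ∠NUG = 145.7° gives UG at 69.30° from the x-axis; with |UG| = 10.1, G = (9.405, -6.731). ∠UGZ = 89.1° gives GZ at 160.2° from the x-axis; with |GZ| = 13.7, Z = (-3.485, -2.090). The perpendicularity gives ZB at right angles to GZ, so ZB runs at -109.8°; with |ZB| = 13.8, B = (-8.159, -15.07). ∠ZBV = 102.5° gives BV at -32.30° from the x-axis; with |BV| = 9.9, V = (0.2087, -20.36). Then |FV| = |V − F| = 17.12.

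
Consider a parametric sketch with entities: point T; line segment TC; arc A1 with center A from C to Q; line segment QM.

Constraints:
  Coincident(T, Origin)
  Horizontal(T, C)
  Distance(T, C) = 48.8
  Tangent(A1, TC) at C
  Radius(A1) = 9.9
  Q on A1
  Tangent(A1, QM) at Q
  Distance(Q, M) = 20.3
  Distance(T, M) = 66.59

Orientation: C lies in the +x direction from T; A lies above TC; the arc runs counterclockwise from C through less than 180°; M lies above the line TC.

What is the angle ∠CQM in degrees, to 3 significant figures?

136°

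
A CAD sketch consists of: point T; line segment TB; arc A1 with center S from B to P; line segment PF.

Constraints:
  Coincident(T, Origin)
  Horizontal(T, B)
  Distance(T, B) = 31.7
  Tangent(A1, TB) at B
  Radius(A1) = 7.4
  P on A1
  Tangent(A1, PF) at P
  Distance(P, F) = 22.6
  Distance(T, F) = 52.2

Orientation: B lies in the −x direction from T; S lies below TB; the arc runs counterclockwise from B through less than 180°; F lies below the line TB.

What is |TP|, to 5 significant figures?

39.283

T is at the origin; T and B share the same y with |TB| = 31.7 and B on the −x side, so B = (-31.700, 0.0000). Tangency of A1 to TB means the radius SB is perpendicular to TB, so S = B + (0, -7.4) = (-31.700, -7.4000). Since SP ⟂ PF (tangency), |SF| = √(7.4² + 22.6²) = 23.781 regardless of where P sits on A1. So F lies on both circle(T, 52.2) and circle(S, 23.781); the below-TB intersection is F = (-44.343, -27.541). P is the foot of the tangent from F: P = (-38.881, -5.6113).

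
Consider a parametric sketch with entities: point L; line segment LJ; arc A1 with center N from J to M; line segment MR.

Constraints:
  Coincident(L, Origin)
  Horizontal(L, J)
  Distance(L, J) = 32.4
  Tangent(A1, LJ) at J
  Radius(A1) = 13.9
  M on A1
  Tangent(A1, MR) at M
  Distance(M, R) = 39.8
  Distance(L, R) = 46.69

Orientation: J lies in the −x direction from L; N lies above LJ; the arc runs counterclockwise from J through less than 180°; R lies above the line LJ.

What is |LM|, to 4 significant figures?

21.38

Checks: |NJ| = 13.90 ✓; |NM| = 13.90 ✓; ∠(NM, MR) = 90.00° ✓; |MR| = 39.80 ✓; |LR| = 46.69 ✓.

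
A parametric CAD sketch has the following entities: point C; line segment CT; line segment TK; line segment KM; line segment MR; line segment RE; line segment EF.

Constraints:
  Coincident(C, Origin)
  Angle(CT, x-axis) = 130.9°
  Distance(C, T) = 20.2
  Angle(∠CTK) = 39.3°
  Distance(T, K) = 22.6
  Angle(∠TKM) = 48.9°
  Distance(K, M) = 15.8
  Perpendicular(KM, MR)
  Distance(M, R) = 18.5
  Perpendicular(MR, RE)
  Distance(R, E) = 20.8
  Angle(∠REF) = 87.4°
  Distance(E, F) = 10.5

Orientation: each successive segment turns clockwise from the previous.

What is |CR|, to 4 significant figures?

21.72

C is at the origin; CT runs at 130.9° with length 20.2, so T = (-13.23, 15.27). ∠CTK = 39.3° gives TK at -9.800° from the x-axis; with |TK| = 22.6, K = (9.044, 11.42). ∠TKM = 48.9° gives KM at -140.9° from the x-axis; with |KM| = 15.8, M = (-3.217, 1.457). KM ⟂ MR, so MR runs at 129.1°; with |MR| = 18.5, R = (-14.88, 15.81). Then |CR| = |R − C| = 21.72.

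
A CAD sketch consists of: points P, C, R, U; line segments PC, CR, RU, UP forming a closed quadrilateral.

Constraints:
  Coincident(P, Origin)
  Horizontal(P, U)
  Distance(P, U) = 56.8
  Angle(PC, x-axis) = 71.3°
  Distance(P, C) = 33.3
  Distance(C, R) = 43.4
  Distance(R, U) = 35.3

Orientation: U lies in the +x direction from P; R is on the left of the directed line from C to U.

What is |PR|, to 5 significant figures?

64.386

P is at the origin; P and U share the same y with |PU| = 56.8 and U in +x, so U = (56.8, 0). PC runs at 71.3° with |PC| = 33.3, so C = (10.676, 31.542). R is determined by |CR| = 43.4 and |RU| = 35.3 together: it lies at the intersection of circle(C, 43.4) and circle(U, 35.3). With |CU| = 55.877, the foot of the radical line on CU is 33.643 from C and the perpendicular offset is √(43.4² − 33.643²) = 27.417. Taking the left-of-CU solution: R = (53.923, 35.183).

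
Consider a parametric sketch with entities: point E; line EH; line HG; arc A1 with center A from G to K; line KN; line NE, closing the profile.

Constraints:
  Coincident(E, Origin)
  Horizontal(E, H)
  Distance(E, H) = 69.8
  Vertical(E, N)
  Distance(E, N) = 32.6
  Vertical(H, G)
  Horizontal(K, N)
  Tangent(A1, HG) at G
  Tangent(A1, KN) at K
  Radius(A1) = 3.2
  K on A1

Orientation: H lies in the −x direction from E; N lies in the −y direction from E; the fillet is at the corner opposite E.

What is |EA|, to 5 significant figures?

72.801

E is at the origin; E and H share the same y with |EH| = 69.8 and H on the −x side, so H = (-69.800, 0.0000). E and N share the same x with |EN| = 32.6 and N on the −y side, so N = (0.0000, -32.600). The virtual corner opposite E is at (-69.800, -32.600). Tangency of A1 to HG means the radius AG is perpendicular to HG and since A1 is tangent to KN there, AK ⟂ KN, with radius 3.2, so the center A sits 3.2 in from both sides at A = (-66.600, -29.400). Then |EA| = |A − E| = 72.801.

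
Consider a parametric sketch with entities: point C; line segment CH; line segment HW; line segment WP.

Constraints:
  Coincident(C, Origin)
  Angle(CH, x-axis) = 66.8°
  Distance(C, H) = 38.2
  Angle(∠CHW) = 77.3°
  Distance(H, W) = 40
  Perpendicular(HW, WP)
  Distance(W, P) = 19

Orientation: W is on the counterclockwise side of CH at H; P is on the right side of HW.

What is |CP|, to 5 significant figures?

64.533

C is at the origin; CH runs at 66.8° with length 38.2, so H = 38.2·(cos 66.8°, sin 66.8°) = (15.049, 35.111). ∠CHW = 77.3°, so HW runs at 66.8° + (180° − 77.3°) = 169.50° from the x-axis; with |HW| = 40.0, W = H + 40.0·(cos 169.50°, sin 169.50°) = (-24.282, 42.400). The perpendicularity gives WP at right angles to HW; with |WP| = 19.0 on the right of HW, P = W + 19.0·(0.18224, 0.98325) = (-20.819, 61.082). Then |CP| = |P − C| = 64.533.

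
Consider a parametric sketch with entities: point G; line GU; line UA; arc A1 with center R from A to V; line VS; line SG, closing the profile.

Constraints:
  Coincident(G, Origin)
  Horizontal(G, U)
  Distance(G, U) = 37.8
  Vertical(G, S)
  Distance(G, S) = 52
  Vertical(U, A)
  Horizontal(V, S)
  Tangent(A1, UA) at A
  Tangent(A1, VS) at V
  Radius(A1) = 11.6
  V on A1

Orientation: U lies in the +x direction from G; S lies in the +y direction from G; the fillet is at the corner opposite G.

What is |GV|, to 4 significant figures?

58.23

The virtual corner opposite G is at (37.80, 52.00). The tangent condition forces RA to be normal to UA and since A1 is tangent to VS there, RV ⟂ VS, with radius 11.6, so the center R sits 11.6 in from both sides at R = (26.20, 40.40). That places the tangent points at A = (37.80, 40.40) on UA and V = (26.20, 52.00) on VS. Then |GV| = |V − G| = 58.23.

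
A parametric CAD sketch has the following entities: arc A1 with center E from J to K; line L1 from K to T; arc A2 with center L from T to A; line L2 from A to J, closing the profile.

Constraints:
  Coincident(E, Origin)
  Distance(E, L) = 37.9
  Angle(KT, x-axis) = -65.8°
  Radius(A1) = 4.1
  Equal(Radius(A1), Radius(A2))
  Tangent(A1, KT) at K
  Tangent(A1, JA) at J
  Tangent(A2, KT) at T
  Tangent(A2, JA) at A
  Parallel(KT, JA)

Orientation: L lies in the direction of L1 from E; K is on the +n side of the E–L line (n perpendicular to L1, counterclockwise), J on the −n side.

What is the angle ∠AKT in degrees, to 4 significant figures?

12.21°

The slot axis is L1's direction at -65.8°, so u = (cos -65.8°, sin -65.8°) = (0.4099, -0.9121) and n = (−sin -65.8°, cos -65.8°) = (0.9121, 0.4099). E is at the origin and L lies 37.9 along u from E, so L = 37.9·u = (15.54, -34.57). Tangency of A1 to both parallel lines with radius 4.1 puts K and J at E ± 4.1·n: K = (3.740, 1.681), J = (-3.740, -1.681). Equal radii place T and A the same way about L: T = L + 4.1·n = (19.28, -32.89), A = L − 4.1·n = (11.80, -36.25). Then cos ∠AKT = KA·KT / (|KA||KT|), giving 12.21°.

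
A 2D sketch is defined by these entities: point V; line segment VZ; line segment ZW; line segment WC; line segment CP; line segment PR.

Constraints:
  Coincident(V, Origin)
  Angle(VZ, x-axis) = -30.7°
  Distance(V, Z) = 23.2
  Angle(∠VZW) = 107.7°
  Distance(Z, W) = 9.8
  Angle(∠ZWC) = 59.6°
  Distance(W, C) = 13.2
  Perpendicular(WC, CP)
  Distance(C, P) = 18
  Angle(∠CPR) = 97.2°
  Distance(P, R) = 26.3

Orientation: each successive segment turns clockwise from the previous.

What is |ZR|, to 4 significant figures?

21.99

WC is perpendicular to CP, so CP runs at 46.60°; with |CP| = 18.0, P = (20.52, 0.7545). ∠CPR = 97.2° gives PR at -36.20° from the x-axis; with |PR| = 26.3, R = (41.74, -14.78). Then |ZR| = |R − Z| = 21.99.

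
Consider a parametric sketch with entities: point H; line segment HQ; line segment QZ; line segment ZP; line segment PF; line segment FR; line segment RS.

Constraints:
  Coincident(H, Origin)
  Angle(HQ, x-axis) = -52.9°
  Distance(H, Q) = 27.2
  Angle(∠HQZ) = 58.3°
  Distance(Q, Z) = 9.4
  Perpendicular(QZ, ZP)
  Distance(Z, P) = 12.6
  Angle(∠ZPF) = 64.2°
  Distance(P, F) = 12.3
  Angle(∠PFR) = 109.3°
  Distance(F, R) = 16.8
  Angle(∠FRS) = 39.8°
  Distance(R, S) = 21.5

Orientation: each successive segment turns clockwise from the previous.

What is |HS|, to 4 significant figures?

14.79

H is at the origin; HQ runs at -52.9° with length 27.2, so Q = (16.41, -21.69). ∠HQZ = 58.3° gives QZ at -174.6° from the x-axis; with |QZ| = 9.4, Z = (7.049, -22.58). QZ is perpendicular to ZP, so ZP runs at 95.40°; with |ZP| = 12.6, P = (5.863, -10.03). ∠ZPF = 64.2° gives PF at -20.40° from the x-axis; with |PF| = 12.3, F = (17.39, -14.32). ∠PFR = 109.3° gives FR at -91.10° from the x-axis; with |FR| = 16.8, R = (17.07, -31.12). ∠FRS = 39.8° gives RS at 128.7° from the x-axis; with |RS| = 21.5, S = (3.627, -14.34). Then |HS| = |S − H| = 14.79.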